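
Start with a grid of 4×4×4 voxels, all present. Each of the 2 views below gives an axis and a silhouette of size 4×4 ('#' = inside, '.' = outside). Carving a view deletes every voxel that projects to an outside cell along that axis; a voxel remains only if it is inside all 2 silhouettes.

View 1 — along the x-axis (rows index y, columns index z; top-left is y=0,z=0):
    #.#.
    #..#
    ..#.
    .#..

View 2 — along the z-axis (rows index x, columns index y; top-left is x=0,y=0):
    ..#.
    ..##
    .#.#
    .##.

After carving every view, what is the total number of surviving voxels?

|visual hull| = 9

before carving: 64 voxels (4×4×4)
  1. axis=0 (YZ plane), |mask|=6  ⇒  voxels=24
  2. axis=2 (XY plane), |mask|=7  ⇒  voxels=9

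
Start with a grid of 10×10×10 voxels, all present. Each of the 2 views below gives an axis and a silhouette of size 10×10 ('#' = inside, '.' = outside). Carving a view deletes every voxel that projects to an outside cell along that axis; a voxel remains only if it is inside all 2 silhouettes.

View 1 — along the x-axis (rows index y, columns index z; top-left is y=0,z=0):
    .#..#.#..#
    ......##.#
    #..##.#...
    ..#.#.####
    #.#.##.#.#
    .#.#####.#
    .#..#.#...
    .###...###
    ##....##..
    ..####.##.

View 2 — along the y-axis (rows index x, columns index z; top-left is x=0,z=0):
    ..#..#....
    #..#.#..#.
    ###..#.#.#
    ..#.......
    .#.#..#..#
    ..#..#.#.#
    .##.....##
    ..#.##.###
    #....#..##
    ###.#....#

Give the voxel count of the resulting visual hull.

voxel count = 182

start: 10×10×10 = 1000 voxels
V1 x: intersect with YZ mask (49 set) -- 490 left
V2 y: intersect with XZ mask (40 set) -- 182 left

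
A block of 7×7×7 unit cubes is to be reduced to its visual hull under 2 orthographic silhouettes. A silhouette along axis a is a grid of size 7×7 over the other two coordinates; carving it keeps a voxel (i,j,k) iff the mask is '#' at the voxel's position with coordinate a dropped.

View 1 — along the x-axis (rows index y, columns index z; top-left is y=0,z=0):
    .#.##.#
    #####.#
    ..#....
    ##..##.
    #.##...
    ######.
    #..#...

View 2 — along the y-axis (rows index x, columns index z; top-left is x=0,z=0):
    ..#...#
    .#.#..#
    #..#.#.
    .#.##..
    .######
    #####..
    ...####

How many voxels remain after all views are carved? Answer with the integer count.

initial block: 7^3 = 343
V1 x: intersect with YZ mask (26 set) -- 182 left
V2 y: intersect with XZ mask (26 set) -- 98 left

|visual hull| = 98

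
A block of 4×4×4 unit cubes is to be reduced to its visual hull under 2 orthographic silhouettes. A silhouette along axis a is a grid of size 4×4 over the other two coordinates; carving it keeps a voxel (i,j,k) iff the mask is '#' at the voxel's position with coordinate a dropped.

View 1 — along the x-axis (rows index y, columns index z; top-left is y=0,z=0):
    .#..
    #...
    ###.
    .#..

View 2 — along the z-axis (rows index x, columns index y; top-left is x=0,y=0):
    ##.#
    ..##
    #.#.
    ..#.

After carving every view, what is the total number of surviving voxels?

14 voxels

start: 4×4×4 = 64 voxels
step 1: project along x, AND mask (6/16) → |grid| = 24
step 2: project along z, AND mask (8/16) → |grid| = 14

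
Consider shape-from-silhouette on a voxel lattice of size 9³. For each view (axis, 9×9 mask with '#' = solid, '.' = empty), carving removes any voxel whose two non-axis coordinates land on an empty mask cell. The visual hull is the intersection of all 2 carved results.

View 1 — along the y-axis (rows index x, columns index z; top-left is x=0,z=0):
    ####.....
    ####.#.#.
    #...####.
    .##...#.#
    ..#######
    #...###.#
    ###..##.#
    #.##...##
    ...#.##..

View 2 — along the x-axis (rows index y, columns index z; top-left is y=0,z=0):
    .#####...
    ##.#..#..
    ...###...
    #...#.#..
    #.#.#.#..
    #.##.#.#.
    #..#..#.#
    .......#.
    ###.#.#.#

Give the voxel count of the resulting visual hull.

178 voxels

full grid |V| = 729
after view 1 [y-axis, 45 of 81 cells solid] → remaining = 405
after view 2 [x-axis, 35 of 81 cells solid] → remaining = 178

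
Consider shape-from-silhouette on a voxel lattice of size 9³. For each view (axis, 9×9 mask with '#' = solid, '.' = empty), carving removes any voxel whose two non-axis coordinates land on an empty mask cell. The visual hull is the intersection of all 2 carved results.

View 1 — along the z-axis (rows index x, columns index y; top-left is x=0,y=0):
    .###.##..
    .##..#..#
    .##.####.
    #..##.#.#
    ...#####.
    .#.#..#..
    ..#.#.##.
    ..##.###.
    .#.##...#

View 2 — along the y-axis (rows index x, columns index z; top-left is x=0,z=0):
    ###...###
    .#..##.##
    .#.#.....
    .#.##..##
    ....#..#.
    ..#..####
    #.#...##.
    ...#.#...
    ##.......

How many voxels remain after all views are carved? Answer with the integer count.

before carving: 729 voxels (9×9×9)
after view 1 [z-axis, 41 of 81 cells solid] → remaining = 369
after view 2 [y-axis, 33 of 81 cells solid] → remaining = 146

|visual hull| = 146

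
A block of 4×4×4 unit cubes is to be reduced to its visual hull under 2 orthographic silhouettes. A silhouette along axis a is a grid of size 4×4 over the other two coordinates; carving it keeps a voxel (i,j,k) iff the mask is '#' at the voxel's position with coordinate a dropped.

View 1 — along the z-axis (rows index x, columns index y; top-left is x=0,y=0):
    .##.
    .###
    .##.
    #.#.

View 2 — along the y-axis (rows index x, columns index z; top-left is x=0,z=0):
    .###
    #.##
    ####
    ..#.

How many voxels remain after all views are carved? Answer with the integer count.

remaining voxels: 25

full grid |V| = 64
carve view 1 (along z, XY-mask fill 9/16): 36 voxels remain
carve view 2 (along y, XZ-mask fill 11/16): 25 voxels remain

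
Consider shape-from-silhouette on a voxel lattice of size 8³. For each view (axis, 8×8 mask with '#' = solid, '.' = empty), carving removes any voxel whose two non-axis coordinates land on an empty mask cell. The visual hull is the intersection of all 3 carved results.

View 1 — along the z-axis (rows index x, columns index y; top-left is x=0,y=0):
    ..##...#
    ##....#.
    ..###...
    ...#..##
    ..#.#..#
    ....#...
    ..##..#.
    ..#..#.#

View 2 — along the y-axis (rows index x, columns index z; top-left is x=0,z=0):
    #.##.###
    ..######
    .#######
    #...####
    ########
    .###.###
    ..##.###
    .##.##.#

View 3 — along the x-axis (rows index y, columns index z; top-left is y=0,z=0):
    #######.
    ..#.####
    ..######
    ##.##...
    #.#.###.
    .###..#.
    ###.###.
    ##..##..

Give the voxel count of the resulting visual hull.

|visual hull| = 81

start: 8×8×8 = 512 voxels
  1. axis=2 (XY plane), |mask|=22  ⇒  voxels=176
  2. axis=1 (XZ plane), |mask|=48  ⇒  voxels=132
  3. axis=0 (YZ plane), |mask|=41  ⇒  voxels=81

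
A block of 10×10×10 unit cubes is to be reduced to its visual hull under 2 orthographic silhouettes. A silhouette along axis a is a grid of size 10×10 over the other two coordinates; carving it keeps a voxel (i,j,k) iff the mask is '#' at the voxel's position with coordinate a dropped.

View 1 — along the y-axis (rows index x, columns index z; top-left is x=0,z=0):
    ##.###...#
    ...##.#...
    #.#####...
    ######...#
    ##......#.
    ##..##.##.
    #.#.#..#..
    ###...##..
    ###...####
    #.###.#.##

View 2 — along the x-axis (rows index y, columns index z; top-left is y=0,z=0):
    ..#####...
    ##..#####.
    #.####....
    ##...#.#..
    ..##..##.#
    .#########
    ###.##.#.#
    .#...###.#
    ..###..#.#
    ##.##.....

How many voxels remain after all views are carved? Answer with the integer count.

before carving: 1000 voxels (10×10×10)
[1] y-view keeps 54 columns → grid now 540
[2] x-view keeps 56 columns → grid now 305

305 voxels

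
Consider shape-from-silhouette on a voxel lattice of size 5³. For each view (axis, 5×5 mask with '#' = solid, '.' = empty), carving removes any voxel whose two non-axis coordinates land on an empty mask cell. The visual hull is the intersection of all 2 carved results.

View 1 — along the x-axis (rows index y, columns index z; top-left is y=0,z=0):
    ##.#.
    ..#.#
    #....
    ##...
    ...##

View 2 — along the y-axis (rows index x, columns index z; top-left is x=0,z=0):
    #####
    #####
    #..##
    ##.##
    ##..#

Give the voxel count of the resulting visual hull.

|visual hull| = 43

start: 5×5×5 = 125 voxels
carve view 1 (along x, YZ-mask fill 10/25): 50 voxels remain
carve view 2 (along y, XZ-mask fill 20/25): 43 voxels remain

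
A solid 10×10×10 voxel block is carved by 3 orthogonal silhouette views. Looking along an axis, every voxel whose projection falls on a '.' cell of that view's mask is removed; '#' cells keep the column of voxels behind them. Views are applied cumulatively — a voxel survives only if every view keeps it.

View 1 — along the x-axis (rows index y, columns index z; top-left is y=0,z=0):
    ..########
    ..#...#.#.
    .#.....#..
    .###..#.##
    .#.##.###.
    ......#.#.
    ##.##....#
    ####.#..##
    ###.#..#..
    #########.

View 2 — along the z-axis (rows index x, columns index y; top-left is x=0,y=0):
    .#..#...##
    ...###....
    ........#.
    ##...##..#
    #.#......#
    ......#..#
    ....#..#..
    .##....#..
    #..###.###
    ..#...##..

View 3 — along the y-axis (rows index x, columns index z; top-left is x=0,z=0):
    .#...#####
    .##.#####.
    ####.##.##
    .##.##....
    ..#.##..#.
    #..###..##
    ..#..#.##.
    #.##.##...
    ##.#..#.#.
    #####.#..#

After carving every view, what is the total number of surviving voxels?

voxel count = 100

full grid |V| = 1000
  1. axis=0 (YZ plane), |mask|=53  ⇒  voxels=530
  2. axis=2 (XY plane), |mask|=33  ⇒  voxels=184
  3. axis=1 (XZ plane), |mask|=56  ⇒  voxels=100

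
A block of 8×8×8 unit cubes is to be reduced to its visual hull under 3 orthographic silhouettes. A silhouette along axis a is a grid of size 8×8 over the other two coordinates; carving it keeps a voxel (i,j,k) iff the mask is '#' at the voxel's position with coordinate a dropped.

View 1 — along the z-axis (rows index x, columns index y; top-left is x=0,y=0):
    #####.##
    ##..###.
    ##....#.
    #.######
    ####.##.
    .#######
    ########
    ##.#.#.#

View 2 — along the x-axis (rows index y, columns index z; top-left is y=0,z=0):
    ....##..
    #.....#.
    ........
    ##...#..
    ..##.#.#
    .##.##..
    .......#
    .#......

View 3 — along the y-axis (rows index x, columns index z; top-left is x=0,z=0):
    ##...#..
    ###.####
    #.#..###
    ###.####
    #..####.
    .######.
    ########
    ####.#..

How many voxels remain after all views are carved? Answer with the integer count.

voxel count = 82

full grid |V| = 512
step 1: project along z, AND mask (48/64) → |grid| = 384
step 2: project along x, AND mask (17/64) → |grid| = 102
step 3: project along y, AND mask (46/64) → |grid| = 82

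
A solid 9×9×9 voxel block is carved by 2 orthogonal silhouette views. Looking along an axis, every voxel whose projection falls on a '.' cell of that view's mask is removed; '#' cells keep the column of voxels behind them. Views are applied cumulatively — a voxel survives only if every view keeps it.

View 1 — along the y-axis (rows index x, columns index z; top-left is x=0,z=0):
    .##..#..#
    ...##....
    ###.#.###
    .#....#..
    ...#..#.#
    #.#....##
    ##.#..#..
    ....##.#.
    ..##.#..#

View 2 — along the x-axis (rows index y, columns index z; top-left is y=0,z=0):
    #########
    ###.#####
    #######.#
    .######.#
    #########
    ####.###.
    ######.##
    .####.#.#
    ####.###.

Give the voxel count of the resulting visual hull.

|visual hull| = 255

start: 9×9×9 = 729 voxels
carve view 1 (along y, XZ-mask fill 33/81): 297 voxels remain
carve view 2 (along x, YZ-mask fill 69/81): 255 voxels remain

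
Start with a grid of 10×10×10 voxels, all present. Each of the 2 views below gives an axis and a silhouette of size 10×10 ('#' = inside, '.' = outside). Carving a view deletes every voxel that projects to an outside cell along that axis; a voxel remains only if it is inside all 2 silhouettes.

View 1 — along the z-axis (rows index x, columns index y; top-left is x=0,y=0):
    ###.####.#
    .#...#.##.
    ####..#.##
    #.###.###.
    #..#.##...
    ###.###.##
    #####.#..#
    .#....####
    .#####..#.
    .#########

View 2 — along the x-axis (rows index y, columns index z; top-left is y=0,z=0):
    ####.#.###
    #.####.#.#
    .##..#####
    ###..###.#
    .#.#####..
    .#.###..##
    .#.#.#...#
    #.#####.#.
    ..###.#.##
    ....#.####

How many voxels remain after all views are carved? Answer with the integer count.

|visual hull| = 406

initial block: 10^3 = 1000
carve view 1 (along z, XY-mask fill 65/100): 650 voxels remain
carve view 2 (along x, YZ-mask fill 63/100): 406 voxels remain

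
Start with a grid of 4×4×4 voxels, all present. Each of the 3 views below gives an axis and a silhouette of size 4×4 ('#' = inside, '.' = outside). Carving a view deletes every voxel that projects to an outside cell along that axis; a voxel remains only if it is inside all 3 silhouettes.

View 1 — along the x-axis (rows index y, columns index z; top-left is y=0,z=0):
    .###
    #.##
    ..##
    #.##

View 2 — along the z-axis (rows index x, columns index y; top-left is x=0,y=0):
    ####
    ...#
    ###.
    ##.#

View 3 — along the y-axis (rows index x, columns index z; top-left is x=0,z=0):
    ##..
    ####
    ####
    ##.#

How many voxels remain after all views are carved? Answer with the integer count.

full grid |V| = 64
[1] x-view keeps 11 columns → grid now 44
[2] z-view keeps 11 columns → grid now 31
[3] y-view keeps 13 columns → grid now 20

remaining voxels: 20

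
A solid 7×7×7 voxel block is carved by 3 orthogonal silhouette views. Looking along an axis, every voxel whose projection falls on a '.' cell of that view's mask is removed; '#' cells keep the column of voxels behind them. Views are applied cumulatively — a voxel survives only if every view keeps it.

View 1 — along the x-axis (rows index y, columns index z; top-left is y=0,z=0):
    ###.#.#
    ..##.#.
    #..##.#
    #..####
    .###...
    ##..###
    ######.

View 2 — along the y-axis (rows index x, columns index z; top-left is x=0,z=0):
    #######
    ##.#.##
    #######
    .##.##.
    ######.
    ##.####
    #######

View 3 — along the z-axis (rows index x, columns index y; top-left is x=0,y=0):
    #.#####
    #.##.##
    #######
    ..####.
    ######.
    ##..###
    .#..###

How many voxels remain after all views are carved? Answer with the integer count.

initial block: 7^3 = 343
[1] x-view keeps 31 columns → grid now 217
[2] y-view keeps 42 columns → grid now 186
[3] z-view keeps 37 columns → grid now 141

141 voxels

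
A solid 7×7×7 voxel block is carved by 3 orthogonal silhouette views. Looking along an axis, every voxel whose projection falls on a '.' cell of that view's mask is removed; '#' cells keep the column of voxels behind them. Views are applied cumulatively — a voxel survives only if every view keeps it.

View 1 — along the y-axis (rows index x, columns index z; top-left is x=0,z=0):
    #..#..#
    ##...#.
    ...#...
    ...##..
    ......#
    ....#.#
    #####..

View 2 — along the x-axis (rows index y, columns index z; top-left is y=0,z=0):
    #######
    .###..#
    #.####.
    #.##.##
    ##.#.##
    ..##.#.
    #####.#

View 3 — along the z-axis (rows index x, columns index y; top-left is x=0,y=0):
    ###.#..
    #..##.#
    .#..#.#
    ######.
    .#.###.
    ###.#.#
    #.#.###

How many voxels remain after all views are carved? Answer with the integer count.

voxel count = 60

before carving: 343 voxels (7×7×7)
step 1: project along y, AND mask (17/49) → |grid| = 119
step 2: project along x, AND mask (35/49) → |grid| = 86
step 3: project along z, AND mask (31/49) → |grid| = 60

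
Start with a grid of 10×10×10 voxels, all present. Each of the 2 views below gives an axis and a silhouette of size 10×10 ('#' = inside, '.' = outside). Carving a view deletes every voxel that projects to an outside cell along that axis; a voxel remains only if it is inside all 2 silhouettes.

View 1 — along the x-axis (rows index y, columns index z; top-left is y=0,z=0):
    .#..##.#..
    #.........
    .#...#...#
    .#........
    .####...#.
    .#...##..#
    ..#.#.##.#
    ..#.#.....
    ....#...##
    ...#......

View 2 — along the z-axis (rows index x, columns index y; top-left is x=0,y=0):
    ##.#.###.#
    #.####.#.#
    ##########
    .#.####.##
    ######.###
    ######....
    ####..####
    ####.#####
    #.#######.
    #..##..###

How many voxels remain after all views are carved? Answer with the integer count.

initial block: 10^3 = 1000
  1. axis=0 (YZ plane), |mask|=29  ⇒  voxels=290
  2. axis=2 (XY plane), |mask|=77  ⇒  voxels=216

remaining voxels: 216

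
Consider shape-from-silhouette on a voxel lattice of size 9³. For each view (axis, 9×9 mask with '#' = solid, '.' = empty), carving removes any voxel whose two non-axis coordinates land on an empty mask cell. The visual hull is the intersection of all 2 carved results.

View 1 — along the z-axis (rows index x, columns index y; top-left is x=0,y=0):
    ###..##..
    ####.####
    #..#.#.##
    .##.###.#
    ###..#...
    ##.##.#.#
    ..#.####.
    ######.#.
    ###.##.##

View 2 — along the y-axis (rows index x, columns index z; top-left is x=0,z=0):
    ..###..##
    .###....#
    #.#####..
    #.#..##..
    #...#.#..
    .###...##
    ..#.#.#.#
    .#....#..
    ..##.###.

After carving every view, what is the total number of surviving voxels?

full grid |V| = 729
  1. axis=2 (XY plane), |mask|=53  ⇒  voxels=477
  2. axis=1 (XZ plane), |mask|=38  ⇒  voxels=222

|visual hull| = 222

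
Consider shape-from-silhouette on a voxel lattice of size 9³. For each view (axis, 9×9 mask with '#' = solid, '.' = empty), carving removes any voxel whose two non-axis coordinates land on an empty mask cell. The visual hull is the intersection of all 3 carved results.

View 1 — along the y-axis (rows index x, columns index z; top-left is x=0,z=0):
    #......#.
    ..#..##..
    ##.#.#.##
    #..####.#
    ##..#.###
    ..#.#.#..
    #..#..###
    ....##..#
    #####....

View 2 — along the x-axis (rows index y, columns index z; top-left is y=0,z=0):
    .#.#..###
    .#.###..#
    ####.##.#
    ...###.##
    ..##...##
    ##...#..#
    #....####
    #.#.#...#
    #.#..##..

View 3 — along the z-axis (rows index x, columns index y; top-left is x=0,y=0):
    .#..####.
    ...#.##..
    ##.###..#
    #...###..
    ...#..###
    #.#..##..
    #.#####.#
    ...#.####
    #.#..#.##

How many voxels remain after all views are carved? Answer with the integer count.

full grid |V| = 729
  1. axis=1 (XZ plane), |mask|=39  ⇒  voxels=351
  2. axis=0 (YZ plane), |mask|=43  ⇒  voxels=189
  3. axis=2 (XY plane), |mask|=43  ⇒  voxels=103

103 voxels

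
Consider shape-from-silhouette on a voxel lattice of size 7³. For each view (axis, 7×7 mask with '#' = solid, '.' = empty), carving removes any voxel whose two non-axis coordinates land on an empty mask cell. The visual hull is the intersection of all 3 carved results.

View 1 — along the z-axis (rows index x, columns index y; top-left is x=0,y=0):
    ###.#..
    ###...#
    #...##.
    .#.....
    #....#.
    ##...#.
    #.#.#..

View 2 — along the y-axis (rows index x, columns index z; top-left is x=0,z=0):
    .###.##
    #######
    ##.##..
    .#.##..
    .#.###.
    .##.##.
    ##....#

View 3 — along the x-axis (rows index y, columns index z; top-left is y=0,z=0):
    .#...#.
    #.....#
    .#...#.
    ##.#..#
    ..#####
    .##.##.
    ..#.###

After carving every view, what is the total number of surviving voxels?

initial block: 7^3 = 343
[1] z-view keeps 20 columns → grid now 140
[2] y-view keeps 30 columns → grid now 92
[3] x-view keeps 23 columns → grid now 38

|visual hull| = 38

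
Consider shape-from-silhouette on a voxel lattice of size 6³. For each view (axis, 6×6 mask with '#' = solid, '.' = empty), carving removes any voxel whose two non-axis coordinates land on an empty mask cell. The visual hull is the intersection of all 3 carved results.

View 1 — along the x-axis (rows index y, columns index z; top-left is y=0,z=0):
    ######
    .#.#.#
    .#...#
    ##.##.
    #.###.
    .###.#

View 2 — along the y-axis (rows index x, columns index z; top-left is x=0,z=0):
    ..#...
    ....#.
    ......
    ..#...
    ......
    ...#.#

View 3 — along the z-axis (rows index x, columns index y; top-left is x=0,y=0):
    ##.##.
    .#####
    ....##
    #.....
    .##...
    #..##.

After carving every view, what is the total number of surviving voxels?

|visual hull| = 9

initial block: 6^3 = 216
step 1: project along x, AND mask (23/36) → |grid| = 138
step 2: project along y, AND mask (5/36) → |grid| = 18
step 3: project along z, AND mask (17/36) → |grid| = 9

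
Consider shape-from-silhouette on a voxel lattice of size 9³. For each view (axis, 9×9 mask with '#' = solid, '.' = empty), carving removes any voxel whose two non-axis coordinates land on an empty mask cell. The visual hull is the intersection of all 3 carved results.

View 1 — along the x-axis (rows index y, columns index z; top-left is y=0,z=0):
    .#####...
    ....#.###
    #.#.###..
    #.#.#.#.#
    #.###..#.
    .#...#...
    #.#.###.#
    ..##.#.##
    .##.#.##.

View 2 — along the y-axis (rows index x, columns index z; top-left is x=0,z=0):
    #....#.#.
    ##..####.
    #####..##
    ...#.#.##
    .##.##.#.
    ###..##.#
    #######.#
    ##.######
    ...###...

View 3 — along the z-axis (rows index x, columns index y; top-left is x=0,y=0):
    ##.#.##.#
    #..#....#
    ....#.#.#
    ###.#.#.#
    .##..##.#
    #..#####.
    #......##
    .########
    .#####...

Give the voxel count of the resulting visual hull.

initial block: 9^3 = 729
step 1: project along x, AND mask (42/81) → |grid| = 378
step 2: project along y, AND mask (50/81) → |grid| = 231
step 3: project along z, AND mask (45/81) → |grid| = 124

124 voxels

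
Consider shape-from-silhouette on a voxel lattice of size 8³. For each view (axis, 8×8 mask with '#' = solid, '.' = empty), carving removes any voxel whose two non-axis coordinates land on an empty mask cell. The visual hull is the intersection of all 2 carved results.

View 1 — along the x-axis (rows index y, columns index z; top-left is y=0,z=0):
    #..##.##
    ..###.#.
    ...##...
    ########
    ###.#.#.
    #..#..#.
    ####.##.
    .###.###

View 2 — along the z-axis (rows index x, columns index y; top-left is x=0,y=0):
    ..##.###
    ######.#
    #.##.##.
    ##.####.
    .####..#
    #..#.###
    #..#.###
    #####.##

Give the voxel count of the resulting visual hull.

230 voxels

initial block: 8^3 = 512
after view 1 [x-axis, 39 of 64 cells solid] → remaining = 312
after view 2 [z-axis, 45 of 64 cells solid] → remaining = 230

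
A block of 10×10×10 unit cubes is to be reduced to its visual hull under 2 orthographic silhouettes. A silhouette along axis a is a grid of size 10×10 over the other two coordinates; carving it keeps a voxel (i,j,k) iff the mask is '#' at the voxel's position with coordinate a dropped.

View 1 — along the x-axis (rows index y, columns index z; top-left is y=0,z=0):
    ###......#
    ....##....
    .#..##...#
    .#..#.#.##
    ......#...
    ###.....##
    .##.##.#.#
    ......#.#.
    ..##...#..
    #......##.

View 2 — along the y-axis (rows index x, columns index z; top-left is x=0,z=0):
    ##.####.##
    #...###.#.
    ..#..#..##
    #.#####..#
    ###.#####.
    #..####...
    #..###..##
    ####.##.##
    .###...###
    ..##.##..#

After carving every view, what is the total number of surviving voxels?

initial block: 10^3 = 1000
after view 1 [x-axis, 35 of 100 cells solid] → remaining = 350
after view 2 [y-axis, 62 of 100 cells solid] → remaining = 213

remaining voxels: 213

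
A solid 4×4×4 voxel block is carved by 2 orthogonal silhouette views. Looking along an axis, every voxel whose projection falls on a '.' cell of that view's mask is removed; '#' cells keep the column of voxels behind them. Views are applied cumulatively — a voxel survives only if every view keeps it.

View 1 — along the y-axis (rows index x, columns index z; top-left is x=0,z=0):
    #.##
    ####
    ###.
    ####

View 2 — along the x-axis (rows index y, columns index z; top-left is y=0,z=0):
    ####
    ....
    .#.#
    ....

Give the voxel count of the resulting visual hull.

before carving: 64 voxels (4×4×4)
carve view 1 (along y, XZ-mask fill 14/16): 56 voxels remain
carve view 2 (along x, YZ-mask fill 6/16): 20 voxels remain

remaining voxels: 20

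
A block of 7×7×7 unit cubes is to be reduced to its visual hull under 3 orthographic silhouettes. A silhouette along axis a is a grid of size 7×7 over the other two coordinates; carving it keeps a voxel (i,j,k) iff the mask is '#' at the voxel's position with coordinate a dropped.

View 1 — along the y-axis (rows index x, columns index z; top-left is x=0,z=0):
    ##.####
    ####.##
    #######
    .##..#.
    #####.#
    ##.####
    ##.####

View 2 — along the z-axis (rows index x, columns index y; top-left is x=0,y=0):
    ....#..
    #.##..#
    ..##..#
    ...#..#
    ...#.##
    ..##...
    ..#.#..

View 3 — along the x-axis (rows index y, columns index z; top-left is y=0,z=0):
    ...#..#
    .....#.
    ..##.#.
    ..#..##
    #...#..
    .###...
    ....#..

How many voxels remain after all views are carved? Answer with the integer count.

initial block: 7^3 = 343
carve view 1 (along y, XZ-mask fill 40/49): 280 voxels remain
carve view 2 (along z, XY-mask fill 17/49): 99 voxels remain
carve view 3 (along x, YZ-mask fill 15/49): 33 voxels remain

33 voxels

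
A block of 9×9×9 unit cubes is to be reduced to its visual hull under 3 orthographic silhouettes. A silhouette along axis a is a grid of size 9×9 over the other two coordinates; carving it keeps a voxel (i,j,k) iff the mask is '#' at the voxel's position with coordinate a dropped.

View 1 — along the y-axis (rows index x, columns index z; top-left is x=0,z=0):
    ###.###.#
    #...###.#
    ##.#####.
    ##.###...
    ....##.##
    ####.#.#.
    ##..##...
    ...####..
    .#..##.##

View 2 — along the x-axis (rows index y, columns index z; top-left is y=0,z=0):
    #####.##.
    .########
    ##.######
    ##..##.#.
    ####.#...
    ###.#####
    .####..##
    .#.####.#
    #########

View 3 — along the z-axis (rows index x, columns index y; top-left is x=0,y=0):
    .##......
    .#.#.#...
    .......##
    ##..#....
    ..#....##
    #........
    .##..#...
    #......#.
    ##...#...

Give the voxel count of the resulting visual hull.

full grid |V| = 729
[1] y-view keeps 47 columns → grid now 423
[2] x-view keeps 62 columns → grid now 333
[3] z-view keeps 22 columns → grid now 95

|visual hull| = 95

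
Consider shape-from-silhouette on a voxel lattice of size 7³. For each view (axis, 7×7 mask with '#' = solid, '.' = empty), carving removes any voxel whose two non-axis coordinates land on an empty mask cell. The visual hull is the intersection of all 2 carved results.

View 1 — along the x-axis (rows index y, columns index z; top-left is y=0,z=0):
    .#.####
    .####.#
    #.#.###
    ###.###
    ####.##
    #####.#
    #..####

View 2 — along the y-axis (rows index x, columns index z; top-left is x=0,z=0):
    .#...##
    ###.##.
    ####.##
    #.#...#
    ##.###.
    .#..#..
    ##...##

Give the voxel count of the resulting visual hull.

full grid |V| = 343
after view 1 [x-axis, 38 of 49 cells solid] → remaining = 266
after view 2 [y-axis, 28 of 49 cells solid] → remaining = 151

|visual hull| = 151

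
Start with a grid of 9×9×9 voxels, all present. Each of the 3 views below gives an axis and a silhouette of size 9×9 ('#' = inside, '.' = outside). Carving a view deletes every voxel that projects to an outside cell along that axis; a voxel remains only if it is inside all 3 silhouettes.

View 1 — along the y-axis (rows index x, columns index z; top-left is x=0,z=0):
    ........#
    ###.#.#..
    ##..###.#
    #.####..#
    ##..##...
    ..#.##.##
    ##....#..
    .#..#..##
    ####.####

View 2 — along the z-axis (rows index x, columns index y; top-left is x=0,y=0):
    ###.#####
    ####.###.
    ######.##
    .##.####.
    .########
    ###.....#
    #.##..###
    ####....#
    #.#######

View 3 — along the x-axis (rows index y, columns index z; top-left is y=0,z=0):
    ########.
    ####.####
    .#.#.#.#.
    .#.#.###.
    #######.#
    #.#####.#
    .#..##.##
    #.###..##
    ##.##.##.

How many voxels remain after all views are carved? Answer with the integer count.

initial block: 9^3 = 729
step 1: project along y, AND mask (42/81) → |grid| = 378
step 2: project along z, AND mask (60/81) → |grid| = 281
step 3: project along x, AND mask (57/81) → |grid| = 187

remaining voxels: 187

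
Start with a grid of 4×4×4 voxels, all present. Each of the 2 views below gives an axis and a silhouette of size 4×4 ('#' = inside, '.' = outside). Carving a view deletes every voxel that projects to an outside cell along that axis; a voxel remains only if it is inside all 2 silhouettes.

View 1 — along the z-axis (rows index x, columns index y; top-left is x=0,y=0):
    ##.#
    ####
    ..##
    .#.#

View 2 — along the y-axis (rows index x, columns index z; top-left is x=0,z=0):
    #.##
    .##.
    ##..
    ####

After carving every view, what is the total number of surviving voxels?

voxel count = 29

start: 4×4×4 = 64 voxels
step 1: project along z, AND mask (11/16) → |grid| = 44
step 2: project along y, AND mask (11/16) → |grid| = 29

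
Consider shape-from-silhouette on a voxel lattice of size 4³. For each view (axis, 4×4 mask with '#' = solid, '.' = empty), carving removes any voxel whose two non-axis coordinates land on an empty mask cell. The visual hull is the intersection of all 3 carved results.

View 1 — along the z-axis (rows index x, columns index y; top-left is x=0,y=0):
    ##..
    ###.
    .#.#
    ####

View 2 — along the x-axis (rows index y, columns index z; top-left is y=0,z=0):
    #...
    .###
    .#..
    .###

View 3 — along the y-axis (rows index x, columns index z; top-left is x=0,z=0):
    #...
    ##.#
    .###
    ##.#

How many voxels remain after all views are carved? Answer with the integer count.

full grid |V| = 64
step 1: project along z, AND mask (11/16) → |grid| = 44
step 2: project along x, AND mask (8/16) → |grid| = 23
step 3: project along y, AND mask (10/16) → |grid| = 17

|visual hull| = 17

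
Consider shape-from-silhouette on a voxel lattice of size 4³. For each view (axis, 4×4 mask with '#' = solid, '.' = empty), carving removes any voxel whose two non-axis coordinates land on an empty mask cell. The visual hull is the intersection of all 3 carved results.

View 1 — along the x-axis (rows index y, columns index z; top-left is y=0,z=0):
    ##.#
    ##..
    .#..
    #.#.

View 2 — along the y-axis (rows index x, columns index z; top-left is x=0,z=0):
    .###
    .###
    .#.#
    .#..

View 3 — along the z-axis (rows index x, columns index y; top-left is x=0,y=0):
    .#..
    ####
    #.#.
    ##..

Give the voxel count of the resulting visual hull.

remaining voxels: 11

initial block: 4^3 = 64
carve view 1 (along x, YZ-mask fill 8/16): 32 voxels remain
carve view 2 (along y, XZ-mask fill 9/16): 17 voxels remain
carve view 3 (along z, XY-mask fill 9/16): 11 voxels remain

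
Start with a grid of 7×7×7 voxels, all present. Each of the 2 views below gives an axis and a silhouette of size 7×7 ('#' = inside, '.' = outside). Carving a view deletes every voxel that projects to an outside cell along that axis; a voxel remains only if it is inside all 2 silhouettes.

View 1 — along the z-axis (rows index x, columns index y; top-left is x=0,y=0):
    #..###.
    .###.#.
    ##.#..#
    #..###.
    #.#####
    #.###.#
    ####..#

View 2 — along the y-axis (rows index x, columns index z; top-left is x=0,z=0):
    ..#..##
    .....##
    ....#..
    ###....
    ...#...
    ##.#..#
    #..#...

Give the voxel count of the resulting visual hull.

|visual hull| = 72

start: 7×7×7 = 343 voxels
step 1: project along z, AND mask (32/49) → |grid| = 224
step 2: project along y, AND mask (16/49) → |grid| = 72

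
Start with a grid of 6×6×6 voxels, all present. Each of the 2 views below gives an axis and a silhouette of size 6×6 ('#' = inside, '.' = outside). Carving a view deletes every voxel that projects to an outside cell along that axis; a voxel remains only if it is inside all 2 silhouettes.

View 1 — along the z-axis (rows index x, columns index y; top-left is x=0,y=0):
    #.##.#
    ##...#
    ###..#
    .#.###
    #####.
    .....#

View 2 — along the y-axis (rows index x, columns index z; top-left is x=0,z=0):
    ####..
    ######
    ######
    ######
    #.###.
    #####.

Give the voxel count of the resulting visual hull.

initial block: 6^3 = 216
after view 1 [z-axis, 21 of 36 cells solid] → remaining = 126
after view 2 [y-axis, 31 of 36 cells solid] → remaining = 107

remaining voxels: 107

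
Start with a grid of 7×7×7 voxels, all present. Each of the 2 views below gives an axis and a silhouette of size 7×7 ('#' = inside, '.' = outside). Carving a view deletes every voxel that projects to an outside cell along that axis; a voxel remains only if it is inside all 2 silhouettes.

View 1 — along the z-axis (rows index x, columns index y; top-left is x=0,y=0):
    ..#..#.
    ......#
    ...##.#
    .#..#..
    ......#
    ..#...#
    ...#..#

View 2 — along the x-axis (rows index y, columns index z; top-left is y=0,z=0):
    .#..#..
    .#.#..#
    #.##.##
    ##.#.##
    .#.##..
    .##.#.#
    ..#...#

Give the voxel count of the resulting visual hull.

43 voxels

initial block: 7^3 = 343
  1. axis=2 (XY plane), |mask|=13  ⇒  voxels=91
  2. axis=0 (YZ plane), |mask|=24  ⇒  voxels=43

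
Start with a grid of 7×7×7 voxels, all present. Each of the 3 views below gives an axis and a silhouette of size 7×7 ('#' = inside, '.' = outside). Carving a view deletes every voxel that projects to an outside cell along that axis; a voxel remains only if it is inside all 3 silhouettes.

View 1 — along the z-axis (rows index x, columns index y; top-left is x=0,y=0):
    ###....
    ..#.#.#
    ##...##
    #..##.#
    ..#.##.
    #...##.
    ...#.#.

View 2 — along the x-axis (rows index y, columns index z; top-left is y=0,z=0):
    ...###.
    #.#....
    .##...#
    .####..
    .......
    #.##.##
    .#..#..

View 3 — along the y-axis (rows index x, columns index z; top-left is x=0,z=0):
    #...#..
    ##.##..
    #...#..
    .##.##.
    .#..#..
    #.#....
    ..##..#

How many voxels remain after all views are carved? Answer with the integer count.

initial block: 7^3 = 343
after view 1 [z-axis, 22 of 49 cells solid] → remaining = 154
after view 2 [x-axis, 19 of 49 cells solid] → remaining = 59
after view 3 [y-axis, 19 of 49 cells solid] → remaining = 24

24 voxels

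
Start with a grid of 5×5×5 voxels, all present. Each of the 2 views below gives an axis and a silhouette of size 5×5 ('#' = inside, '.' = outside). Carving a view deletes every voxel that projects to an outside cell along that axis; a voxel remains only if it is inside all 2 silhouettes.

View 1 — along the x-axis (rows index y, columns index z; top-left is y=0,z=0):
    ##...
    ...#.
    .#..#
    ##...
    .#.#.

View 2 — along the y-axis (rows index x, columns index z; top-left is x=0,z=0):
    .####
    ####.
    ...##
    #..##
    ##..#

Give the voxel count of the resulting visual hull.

voxel count = 30

full grid |V| = 125
after view 1 [x-axis, 9 of 25 cells solid] → remaining = 45
after view 2 [y-axis, 16 of 25 cells solid] → remaining = 30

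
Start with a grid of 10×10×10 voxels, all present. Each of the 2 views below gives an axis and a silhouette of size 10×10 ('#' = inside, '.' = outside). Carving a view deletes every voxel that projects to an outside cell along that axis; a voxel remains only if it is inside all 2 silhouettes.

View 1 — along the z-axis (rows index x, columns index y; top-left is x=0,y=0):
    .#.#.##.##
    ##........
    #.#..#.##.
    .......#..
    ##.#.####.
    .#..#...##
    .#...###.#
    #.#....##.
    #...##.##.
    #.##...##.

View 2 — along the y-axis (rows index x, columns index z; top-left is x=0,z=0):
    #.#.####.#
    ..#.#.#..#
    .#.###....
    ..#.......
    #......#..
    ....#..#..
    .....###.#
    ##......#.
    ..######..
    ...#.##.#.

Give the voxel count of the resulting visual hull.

start: 10×10×10 = 1000 voxels
carve view 1 (along z, XY-mask fill 44/100): 440 voxels remain
carve view 2 (along y, XZ-mask fill 37/100): 175 voxels remain

remaining voxels: 175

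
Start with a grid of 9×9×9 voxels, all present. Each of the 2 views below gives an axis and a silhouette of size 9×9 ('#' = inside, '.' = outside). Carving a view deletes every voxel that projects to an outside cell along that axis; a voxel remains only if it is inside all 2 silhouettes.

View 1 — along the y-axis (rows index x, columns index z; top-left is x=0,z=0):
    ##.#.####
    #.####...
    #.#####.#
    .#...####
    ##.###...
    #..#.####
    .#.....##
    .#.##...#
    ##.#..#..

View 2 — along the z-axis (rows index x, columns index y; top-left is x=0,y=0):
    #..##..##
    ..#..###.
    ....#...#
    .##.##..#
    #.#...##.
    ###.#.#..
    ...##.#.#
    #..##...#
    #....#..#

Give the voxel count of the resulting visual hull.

full grid |V| = 729
[1] y-view keeps 46 columns → grid now 414
[2] z-view keeps 36 columns → grid now 184

remaining voxels: 184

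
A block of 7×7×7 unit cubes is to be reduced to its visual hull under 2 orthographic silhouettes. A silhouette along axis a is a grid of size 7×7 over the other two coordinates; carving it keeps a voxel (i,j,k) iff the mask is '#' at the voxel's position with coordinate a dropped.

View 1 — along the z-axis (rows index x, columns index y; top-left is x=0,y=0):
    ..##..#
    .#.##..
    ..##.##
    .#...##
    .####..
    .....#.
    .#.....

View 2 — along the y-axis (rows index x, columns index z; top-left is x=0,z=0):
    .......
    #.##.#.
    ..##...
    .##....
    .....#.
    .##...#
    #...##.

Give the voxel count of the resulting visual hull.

voxel count = 36

before carving: 343 voxels (7×7×7)
carve view 1 (along z, XY-mask fill 19/49): 133 voxels remain
carve view 2 (along y, XZ-mask fill 15/49): 36 voxels remain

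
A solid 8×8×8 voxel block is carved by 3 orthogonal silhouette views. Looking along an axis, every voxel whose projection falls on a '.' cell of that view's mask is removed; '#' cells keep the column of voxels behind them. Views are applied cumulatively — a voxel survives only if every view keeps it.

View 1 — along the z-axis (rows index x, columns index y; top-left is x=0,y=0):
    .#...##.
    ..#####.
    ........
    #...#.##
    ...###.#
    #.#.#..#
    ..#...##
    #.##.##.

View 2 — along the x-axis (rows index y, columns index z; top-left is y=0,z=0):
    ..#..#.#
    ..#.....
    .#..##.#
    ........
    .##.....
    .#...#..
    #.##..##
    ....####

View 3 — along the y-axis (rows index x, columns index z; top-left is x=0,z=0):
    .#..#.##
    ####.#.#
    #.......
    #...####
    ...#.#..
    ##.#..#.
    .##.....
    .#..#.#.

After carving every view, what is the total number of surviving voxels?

full grid |V| = 512
[1] z-view keeps 28 columns → grid now 224
[2] x-view keeps 21 columns → grid now 83
[3] y-view keeps 27 columns → grid now 34

voxel count = 34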